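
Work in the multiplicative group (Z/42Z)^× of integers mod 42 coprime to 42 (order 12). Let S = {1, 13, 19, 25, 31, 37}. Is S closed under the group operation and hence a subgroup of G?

Yes

|S| = 6 divides |G| = 12, consistent with Lagrange.
S contains the identity, every element's inverse is in S, and S is closed under ·: it is a subgroup.
In fact S = ⟨19⟩.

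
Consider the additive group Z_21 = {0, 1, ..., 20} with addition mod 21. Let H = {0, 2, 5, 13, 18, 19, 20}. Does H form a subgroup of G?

18 ∈ H but its inverse 3 ∉ H, so H is not a subgroup.

No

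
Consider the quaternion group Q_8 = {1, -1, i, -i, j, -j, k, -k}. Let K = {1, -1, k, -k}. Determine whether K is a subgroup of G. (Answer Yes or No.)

Yes

|K| = 4 divides |G| = 8, consistent with Lagrange.
K contains the identity, every element's inverse is in K, and K is closed under ·: it is a subgroup.
In fact K = ⟨-k⟩.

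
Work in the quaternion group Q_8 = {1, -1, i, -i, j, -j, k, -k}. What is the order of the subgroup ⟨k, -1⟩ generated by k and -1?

|⟨k⟩| = 4 and |⟨-1⟩| = 2, so |H| is a multiple of lcm(4, 2) = 4 and divides |G| = 8.
Closing under the operation: H = {1, -1, k, -k}, so |H| = 4.

4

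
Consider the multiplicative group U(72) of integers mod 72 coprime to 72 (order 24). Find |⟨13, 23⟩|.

|⟨13⟩| = 6 and |⟨23⟩| = 6, so |H| is a multiple of lcm(6, 6) = 6 and divides |G| = 24.
Closing under the operation: H = {1, 11, 13, 23, 25, 35, 37, 47, 49, 59, 61, 71}, so |H| = 12.

12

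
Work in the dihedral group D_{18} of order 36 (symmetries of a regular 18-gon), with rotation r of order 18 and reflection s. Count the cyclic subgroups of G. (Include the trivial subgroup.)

Group the elements of G by the cyclic subgroup they generate; each cyclic subgroup of order d accounts for φ(d) elements.
Cyclic subgroups by order — order 1: 1; order 2: 19; order 3: 1; order 6: 1; order 9: 1; order 18: 1.
Total: 24.

24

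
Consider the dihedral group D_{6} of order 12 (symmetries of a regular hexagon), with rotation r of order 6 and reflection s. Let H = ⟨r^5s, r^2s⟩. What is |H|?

|⟨r^5s⟩| = 2 and |⟨r^2s⟩| = 2, so |H| is a multiple of lcm(2, 2) = 2 and divides |G| = 12.
Closing under the operation: H = {e, r^3, r^2s, r^5s}, so |H| = 4.

4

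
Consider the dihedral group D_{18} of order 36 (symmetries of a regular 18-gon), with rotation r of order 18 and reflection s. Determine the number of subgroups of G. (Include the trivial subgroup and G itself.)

|G| = 36, so by Lagrange every subgroup order divides 36. Divisors: 1, 2, 3, 4, 6, 9, 12, 18, 36.
Subgroups by order — order 1: 1; order 2: 19; order 3: 1; order 4: 9; order 6: 7; order 9: 1; order 12: 3; order 18: 3; order 36: 1.
Total: 1 + 19 + 1 + 9 + 7 + 1 + 3 + 3 + 1 = 45.

45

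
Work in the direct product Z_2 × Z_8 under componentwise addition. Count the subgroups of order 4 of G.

3

|G| = 16 and 4 | 16, so subgroups of order 4 are possible by Lagrange.
The subgroups of order 4 are: {(0,0), (0,2), (0,4), (0,6)}; {(0,0), (0,4), (1,0), (1,4)}; {(0,0), (0,4), (1,2), (1,6)}.
So G has 3 subgroups of order 4.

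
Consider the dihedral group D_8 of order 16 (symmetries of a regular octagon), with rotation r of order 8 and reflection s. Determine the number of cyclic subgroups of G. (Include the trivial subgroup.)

12

A cyclic subgroup of order d is generated by each of its φ(d) elements of order d, so the cyclic subgroups of order d number (#elements of order d)/φ(d).
Cyclic subgroups by order — order 1: 1; order 2: 9; order 4: 1; order 8: 1.
Total: 12.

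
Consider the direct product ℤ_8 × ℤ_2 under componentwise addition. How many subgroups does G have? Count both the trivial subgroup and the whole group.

11

|G| = 16, so by Lagrange every subgroup order divides 16. Divisors: 1, 2, 4, 8, 16.
Subgroups by order — order 1: 1; order 2: 3; order 4: 3; order 8: 3; order 16: 1.
Total: 1 + 3 + 3 + 3 + 1 = 11.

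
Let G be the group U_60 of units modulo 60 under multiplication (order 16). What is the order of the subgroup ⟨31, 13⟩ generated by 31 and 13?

|⟨31⟩| = 2 and |⟨13⟩| = 4, so |H| is a multiple of lcm(2, 4) = 4 and divides |G| = 16.
Closing under the operation: H = {1, 7, 13, 19, 31, 37, 43, 49}, so |H| = 8.

8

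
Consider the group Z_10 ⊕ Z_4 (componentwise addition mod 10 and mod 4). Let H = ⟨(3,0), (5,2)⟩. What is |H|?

20

|⟨(3,0)⟩| = 10 and |⟨(5,2)⟩| = 2, so |H| is a multiple of lcm(10, 2) = 10 and divides |G| = 40.
Closing under the operation: H = {(0,0), (0,2), (1,0), (1,2), (2,0), (2,2), (3,0), (3,2), (4,0), (4,2), (5,0), (5,2), (6,0), (6,2), (7,0), (7,2), (8,0), (8,2), (9,0), (9,2)}, so |H| = 20.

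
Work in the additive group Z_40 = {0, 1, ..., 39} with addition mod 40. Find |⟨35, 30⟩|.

|⟨35⟩| = 8 and |⟨30⟩| = 4, so |H| is a multiple of lcm(8, 4) = 8 and divides |G| = 40.
Closing under the operation: H = {0, 5, 10, 15, 20, 25, 30, 35}, so |H| = 8.

8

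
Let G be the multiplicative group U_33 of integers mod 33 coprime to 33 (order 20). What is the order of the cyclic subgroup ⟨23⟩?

2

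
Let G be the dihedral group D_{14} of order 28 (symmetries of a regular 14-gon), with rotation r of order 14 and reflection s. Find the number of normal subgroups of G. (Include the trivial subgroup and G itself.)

7

G has 28 subgroups. Checking conjugation-invariance by order — order 1: 1/1 normal; order 2: 1/15 normal; order 4: 0/7 normal; order 7: 1/1 normal; order 14: 3/3 normal; order 28: 1/1 normal.
Total normal subgroups: 7.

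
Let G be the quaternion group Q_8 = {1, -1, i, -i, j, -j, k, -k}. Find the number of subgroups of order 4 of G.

|G| = 8 and 4 | 8, so subgroups of order 4 are possible by Lagrange.
The subgroups of order 4 are: {1, -1, i, -i}; {1, -1, j, -j}; {1, -1, k, -k}.
So G has 3 subgroups of order 4.

3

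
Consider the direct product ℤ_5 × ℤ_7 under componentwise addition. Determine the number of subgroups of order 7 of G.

1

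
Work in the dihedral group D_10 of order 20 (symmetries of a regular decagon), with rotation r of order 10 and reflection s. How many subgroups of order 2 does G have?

|G| = 20 and 2 | 20, so subgroups of order 2 are possible by Lagrange.
The subgroups of order 2 are: {e, r^2s}; {e, r^3s}; {e, r^4s}; {e, r^5}; … (11 in all).
So G has 11 subgroups of order 2.

11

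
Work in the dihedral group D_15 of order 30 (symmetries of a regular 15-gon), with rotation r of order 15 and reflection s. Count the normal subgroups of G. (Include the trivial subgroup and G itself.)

G has 28 subgroups. Checking conjugation-invariance by order — order 1: 1/1 normal; order 2: 0/15 normal; order 3: 1/1 normal; order 5: 1/1 normal; order 6: 0/5 normal; order 10: 0/3 normal; order 15: 1/1 normal; order 30: 1/1 normal.
Total normal subgroups: 5.

5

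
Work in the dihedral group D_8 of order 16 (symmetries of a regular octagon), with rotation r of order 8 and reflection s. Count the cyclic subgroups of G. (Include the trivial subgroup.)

A cyclic subgroup of order d is generated by each of its φ(d) elements of order d, so the cyclic subgroups of order d number (#elements of order d)/φ(d).
Cyclic subgroups by order — order 1: 1; order 2: 9; order 4: 1; order 8: 1.
Total: 12.

12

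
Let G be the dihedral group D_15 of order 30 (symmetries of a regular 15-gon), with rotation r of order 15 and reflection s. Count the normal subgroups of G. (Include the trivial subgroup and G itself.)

G has 28 subgroups. Checking conjugation-invariance by order — order 1: 1/1 normal; order 2: 0/15 normal; order 3: 1/1 normal; order 5: 1/1 normal; order 6: 0/5 normal; order 10: 0/3 normal; order 15: 1/1 normal; order 30: 1/1 normal.
Total normal subgroups: 5.

5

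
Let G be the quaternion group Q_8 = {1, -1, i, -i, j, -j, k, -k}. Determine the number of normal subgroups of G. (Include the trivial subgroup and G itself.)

6

G has 6 subgroups. Checking conjugation-invariance by order — order 1: 1/1 normal; order 2: 1/1 normal; order 4: 3/3 normal; order 8: 1/1 normal.
Total normal subgroups: 6.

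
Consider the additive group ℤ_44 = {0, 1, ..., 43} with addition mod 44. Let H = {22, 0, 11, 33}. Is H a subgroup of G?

Yes

|H| = 4 divides |G| = 44, consistent with Lagrange.
H contains the identity, every element's inverse is in H, and H is closed under +: it is a subgroup.
In fact H = ⟨33⟩.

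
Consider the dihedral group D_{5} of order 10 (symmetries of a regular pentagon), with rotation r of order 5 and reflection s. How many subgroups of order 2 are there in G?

5

|G| = 10 and 2 | 10, so subgroups of order 2 are possible by Lagrange.
The subgroups of order 2 are: {e, r^2s}; {e, r^3s}; {e, r^4s}; {e, rs}; … (5 in all).
So G has 5 subgroups of order 2.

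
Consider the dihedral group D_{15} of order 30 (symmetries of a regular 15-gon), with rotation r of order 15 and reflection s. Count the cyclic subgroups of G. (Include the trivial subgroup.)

19

Each element a generates a cyclic subgroup ⟨a⟩; distinct elements may generate the same one (a cyclic group of order d has φ(d) generators).
Cyclic subgroups by order — order 1: 1; order 2: 15; order 3: 1; order 5: 1; order 15: 1.
Total: 19.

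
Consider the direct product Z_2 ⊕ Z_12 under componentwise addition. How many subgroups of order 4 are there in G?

|G| = 24 and 4 | 24, so subgroups of order 4 are possible by Lagrange.
The subgroups of order 4 are: {(0,0), (0,3), (0,6), (0,9)}; {(0,0), (0,6), (1,0), (1,6)}; {(0,0), (0,6), (1,3), (1,9)}.
So G has 3 subgroups of order 4.

3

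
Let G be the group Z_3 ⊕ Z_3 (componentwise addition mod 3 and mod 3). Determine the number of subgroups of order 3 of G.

4

|G| = 9 and 3 | 9, so subgroups of order 3 are possible by Lagrange.
The subgroups of order 3 are: {(0,0), (0,1), (0,2)}; {(0,0), (1,0), (2,0)}; {(0,0), (1,1), (2,2)}; {(0,0), (1,2), (2,1)}.
So G has 4 subgroups of order 3.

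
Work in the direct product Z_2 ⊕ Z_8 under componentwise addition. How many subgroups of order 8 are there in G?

|G| = 16 and 8 | 16, so subgroups of order 8 are possible by Lagrange.
The subgroups of order 8 are: {(0,0), (0,1), (0,2), (0,3), (0,4), (0,5), (0,6), (0,7)}; {(0,0), (0,2), (0,4), (0,6), (1,0), (1,2), (1,4), (1,6)}; {(0,0), (0,2), (0,4), (0,6), (1,1), (1,3), (1,5), (1,7)}.
So G has 3 subgroups of order 8.

3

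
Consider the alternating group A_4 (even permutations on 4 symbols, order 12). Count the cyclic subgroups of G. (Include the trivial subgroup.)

8

Group the elements of G by the cyclic subgroup they generate; each cyclic subgroup of order d accounts for φ(d) elements.
Cyclic subgroups by order — order 1: 1; order 2: 3; order 3: 4.
Total: 8.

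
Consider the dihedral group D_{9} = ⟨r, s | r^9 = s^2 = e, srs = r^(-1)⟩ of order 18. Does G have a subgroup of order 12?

12 does not divide |G| = 18, so by Lagrange no subgroup of order 12 exists.

No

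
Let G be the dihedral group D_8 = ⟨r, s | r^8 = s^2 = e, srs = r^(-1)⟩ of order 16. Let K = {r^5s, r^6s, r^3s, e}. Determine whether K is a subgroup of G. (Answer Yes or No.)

No

Closure fails: r^3s · r^6s = r^5 ∉ K. So K is not a subgroup.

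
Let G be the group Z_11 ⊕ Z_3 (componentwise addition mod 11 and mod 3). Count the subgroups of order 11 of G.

|G| = 33 and 11 | 33, so subgroups of order 11 are possible by Lagrange.
The subgroups of order 11 are: {(0,0), (1,0), (2,0), (3,0), (4,0), (5,0), (6,0), (7,0), (8,0), (9,0), (10,0)}.
So G has 1 subgroup of order 11.

1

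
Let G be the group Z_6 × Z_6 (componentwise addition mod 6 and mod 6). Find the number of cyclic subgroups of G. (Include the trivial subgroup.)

20

A cyclic subgroup of order d is generated by each of its φ(d) elements of order d, so the cyclic subgroups of order d number (#elements of order d)/φ(d).
Cyclic subgroups by order — order 1: 1; order 2: 3; order 3: 4; order 6: 12.
Total: 20.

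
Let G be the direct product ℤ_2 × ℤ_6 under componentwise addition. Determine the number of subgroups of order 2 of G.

3

|G| = 12 and 2 | 12, so subgroups of order 2 are possible by Lagrange.
The subgroups of order 2 are: {(0,0), (0,3)}; {(0,0), (1,0)}; {(0,0), (1,3)}.
So G has 3 subgroups of order 2.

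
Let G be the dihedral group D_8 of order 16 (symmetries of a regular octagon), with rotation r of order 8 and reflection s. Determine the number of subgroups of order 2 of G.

|G| = 16 and 2 | 16, so subgroups of order 2 are possible by Lagrange.
The subgroups of order 2 are: {e, r^2s}; {e, r^3s}; {e, r^4}; {e, r^4s}; … (9 in all).
So G has 9 subgroups of order 2.

9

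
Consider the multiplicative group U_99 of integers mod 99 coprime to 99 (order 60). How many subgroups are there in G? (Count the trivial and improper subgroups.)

20

|G| = 60, so by Lagrange every subgroup order divides 60. Divisors: 1, 2, 3, 4, 5, 6, 10, 12, 15, 20, 30, 60.
Subgroups by order — order 1: 1; order 2: 3; order 3: 1; order 4: 1; order 5: 1; order 6: 3; order 10: 3; order 12: 1; order 15: 1; order 20: 1; order 30: 3; order 60: 1.
Total: 1 + 3 + 1 + 1 + 1 + 3 + 3 + 1 + 1 + 1 + 3 + 1 = 20.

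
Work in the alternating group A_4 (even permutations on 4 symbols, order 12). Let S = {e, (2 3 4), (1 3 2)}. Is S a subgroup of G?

(1 3 2) ∈ S but its inverse (1 2 3) ∉ S, so S is not a subgroup.

No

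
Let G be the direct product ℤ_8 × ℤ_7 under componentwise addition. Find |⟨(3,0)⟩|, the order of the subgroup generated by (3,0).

The order of (3,0) in Z_8 × Z_7 is lcm(ord(3) in Z_8, ord(0) in Z_7).
ord(3) = 8 and ord(0) = 1, so |⟨(3,0)⟩| = lcm(8, 1) = 8.

8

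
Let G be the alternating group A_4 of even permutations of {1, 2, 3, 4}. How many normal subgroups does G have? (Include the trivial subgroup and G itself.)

G has 10 subgroups. Checking conjugation-invariance by order — order 1: 1/1 normal; order 2: 0/3 normal; order 3: 0/4 normal; order 4: 1/1 normal; order 12: 1/1 normal.
Total normal subgroups: 3.

3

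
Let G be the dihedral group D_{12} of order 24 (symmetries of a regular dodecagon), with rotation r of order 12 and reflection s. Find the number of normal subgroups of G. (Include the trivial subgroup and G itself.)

9

G has 34 subgroups. Checking conjugation-invariance by order — order 1: 1/1 normal; order 2: 1/13 normal; order 3: 1/1 normal; order 4: 1/7 normal; order 6: 1/5 normal; order 8: 0/3 normal; order 12: 3/3 normal; order 24: 1/1 normal.
Total normal subgroups: 9.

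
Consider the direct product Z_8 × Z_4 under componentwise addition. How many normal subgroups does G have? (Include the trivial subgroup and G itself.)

G is abelian, so every subgroup is normal.
G has 22 subgroups in total, hence 22 normal subgroups.

22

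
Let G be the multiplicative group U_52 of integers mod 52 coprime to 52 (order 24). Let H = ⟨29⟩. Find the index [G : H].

8

|⟨29⟩| = 3 and |G| = 24.
By Lagrange, [G : H] = |G|/|H| = 24/3 = 8.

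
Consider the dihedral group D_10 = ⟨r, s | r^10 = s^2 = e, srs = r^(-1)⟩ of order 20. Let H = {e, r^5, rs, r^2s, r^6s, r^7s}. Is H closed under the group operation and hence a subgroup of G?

|H| = 6 does not divide |G| = 20, so by Lagrange H is not a subgroup.

No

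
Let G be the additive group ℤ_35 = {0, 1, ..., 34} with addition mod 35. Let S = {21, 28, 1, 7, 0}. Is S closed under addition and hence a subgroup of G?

No

1 ∈ S but its inverse 34 ∉ S, so S is not a subgroup.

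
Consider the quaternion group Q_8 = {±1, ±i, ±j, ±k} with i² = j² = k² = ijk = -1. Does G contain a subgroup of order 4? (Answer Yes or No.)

Yes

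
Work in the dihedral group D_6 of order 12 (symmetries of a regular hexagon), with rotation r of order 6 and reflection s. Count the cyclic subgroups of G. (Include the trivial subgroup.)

A cyclic subgroup of order d is generated by each of its φ(d) elements of order d, so the cyclic subgroups of order d number (#elements of order d)/φ(d).
Cyclic subgroups by order — order 1: 1; order 2: 7; order 3: 1; order 6: 1.
Total: 10.

10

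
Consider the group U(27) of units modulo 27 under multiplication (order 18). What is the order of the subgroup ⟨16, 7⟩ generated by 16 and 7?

9

|⟨16⟩| = 9 and |⟨7⟩| = 9, so |H| is a multiple of lcm(9, 9) = 9 and divides |G| = 18.
Closing under the operation: H = {1, 4, 7, 10, 13, 16, 19, 22, 25}, so |H| = 9.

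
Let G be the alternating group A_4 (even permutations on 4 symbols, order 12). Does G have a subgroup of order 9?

No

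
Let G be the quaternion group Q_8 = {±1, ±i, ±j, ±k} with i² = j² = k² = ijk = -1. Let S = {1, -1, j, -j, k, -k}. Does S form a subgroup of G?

|S| = 6 does not divide |G| = 8, so by Lagrange S is not a subgroup.

No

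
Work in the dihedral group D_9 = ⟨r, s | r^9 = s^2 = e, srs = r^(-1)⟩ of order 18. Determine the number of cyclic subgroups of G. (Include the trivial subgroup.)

Group the elements of G by the cyclic subgroup they generate; each cyclic subgroup of order d accounts for φ(d) elements.
Cyclic subgroups by order — order 1: 1; order 2: 9; order 3: 1; order 9: 1.
Total: 12.

12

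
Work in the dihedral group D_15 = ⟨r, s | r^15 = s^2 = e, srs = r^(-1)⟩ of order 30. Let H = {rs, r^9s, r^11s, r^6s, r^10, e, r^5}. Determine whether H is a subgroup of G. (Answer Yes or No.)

No

|H| = 7 does not divide |G| = 30, so by Lagrange H is not a subgroup.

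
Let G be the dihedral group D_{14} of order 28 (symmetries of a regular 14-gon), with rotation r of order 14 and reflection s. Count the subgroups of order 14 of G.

|G| = 28 and 14 | 28, so subgroups of order 14 are possible by Lagrange.
The subgroups of order 14 are: {e, r, r^2, r^3, r^4, r^5, r^6, r^7, r^8, r^9, r^10, r^11, r^12, r^13}; {e, r^2, r^4, r^6, r^8, r^10, r^12, s, r^2s, r^4s, r^6s, r^8s, r^10s, r^12s}; {e, r^2, r^4, r^6, r^8, r^10, r^12, rs, r^3s, r^5s, r^7s, r^9s, r^11s, r^13s}.
So G has 3 subgroups of order 14.

3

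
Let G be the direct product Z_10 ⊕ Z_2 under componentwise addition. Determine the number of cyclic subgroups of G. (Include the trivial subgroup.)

Each element a generates a cyclic subgroup ⟨a⟩; distinct elements may generate the same one (a cyclic group of order d has φ(d) generators).
Cyclic subgroups by order — order 1: 1; order 2: 3; order 5: 1; order 10: 3.
Total: 8.

8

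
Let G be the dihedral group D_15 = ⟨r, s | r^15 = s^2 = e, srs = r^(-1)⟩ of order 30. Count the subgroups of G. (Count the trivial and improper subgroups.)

28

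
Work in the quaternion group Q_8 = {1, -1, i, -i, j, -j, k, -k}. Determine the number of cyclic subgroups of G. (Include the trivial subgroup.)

5

A cyclic subgroup of order d is generated by each of its φ(d) elements of order d, so the cyclic subgroups of order d number (#elements of order d)/φ(d).
Cyclic subgroups by order — order 1: 1; order 2: 1; order 4: 3.
Total: 5.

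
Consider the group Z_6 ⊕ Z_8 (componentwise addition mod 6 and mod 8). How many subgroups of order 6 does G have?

3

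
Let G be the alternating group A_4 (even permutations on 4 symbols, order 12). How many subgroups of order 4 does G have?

|G| = 12 and 4 | 12, so subgroups of order 4 are possible by Lagrange.
The subgroups of order 4 are: {e, (1 2)(3 4), (1 3)(2 4), (1 4)(2 3)}.
So G has 1 subgroup of order 4.

1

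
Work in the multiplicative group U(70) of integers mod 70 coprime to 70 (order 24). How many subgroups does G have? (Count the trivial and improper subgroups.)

|G| = 24, so by Lagrange every subgroup order divides 24. Divisors: 1, 2, 3, 4, 6, 8, 12, 24.
Subgroups by order — order 1: 1; order 2: 3; order 3: 1; order 4: 3; order 6: 3; order 8: 1; order 12: 3; order 24: 1.
Total: 1 + 3 + 1 + 3 + 3 + 1 + 3 + 1 = 16.

16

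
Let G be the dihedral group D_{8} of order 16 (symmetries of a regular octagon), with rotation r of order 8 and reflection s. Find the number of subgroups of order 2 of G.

9

|G| = 16 and 2 | 16, so subgroups of order 2 are possible by Lagrange.
The subgroups of order 2 are: {e, r^2s}; {e, r^3s}; {e, r^4}; {e, r^4s}; … (9 in all).
So G has 9 subgroups of order 2.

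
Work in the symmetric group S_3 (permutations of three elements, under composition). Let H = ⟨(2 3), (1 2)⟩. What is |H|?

|⟨(2 3)⟩| = 2 and |⟨(1 2)⟩| = 2, so |H| is a multiple of lcm(2, 2) = 2 and divides |G| = 6.
Closing {(2 3), (1 2)} under the group operation gives all of G, so |H| = 6.

6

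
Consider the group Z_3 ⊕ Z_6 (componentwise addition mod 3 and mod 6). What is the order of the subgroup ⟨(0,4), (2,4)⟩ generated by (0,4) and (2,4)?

|⟨(0,4)⟩| = 3 and |⟨(2,4)⟩| = 3, so |H| is a multiple of lcm(3, 3) = 3 and divides |G| = 18.
Closing under the operation: H = {(0,0), (0,2), (0,4), (1,0), (1,2), (1,4), (2,0), (2,2), (2,4)}, so |H| = 9.

9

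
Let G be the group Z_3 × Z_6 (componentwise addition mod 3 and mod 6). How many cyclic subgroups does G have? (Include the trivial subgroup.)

10

A cyclic subgroup of order d is generated by each of its φ(d) elements of order d, so the cyclic subgroups of order d number (#elements of order d)/φ(d).
Cyclic subgroups by order — order 1: 1; order 2: 1; order 3: 4; order 6: 4.
Total: 10.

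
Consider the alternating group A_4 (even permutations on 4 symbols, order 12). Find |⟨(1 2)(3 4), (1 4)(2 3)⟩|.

4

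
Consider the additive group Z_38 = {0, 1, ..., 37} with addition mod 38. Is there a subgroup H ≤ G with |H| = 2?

Yes

2 | 38. A subgroup of order 2 is {0, 19}.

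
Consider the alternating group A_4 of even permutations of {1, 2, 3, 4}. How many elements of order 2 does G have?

3

The elements of order 2 are: (1 2)(3 4), (1 3)(2 4), (1 4)(2 3).
That's 3.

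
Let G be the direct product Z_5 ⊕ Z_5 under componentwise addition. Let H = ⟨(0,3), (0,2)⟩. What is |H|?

|⟨(0,3)⟩| = 5 and |⟨(0,2)⟩| = 5, so |H| is a multiple of lcm(5, 5) = 5 and divides |G| = 25.
Closing under the operation: H = {(0,0), (0,1), (0,2), (0,3), (0,4)}, so |H| = 5.

5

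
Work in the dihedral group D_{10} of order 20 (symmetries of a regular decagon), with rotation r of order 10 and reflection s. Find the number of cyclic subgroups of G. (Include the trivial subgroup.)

Group the elements of G by the cyclic subgroup they generate; each cyclic subgroup of order d accounts for φ(d) elements.
Cyclic subgroups by order — order 1: 1; order 2: 11; order 5: 1; order 10: 1.
Total: 14.

14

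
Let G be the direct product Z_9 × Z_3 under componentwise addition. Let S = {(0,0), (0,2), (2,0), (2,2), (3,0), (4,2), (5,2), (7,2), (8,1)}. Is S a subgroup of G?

(8,1) ∈ S but its inverse (1,2) ∉ S, so S is not a subgroup.

No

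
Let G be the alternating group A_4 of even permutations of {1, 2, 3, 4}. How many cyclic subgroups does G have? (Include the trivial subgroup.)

A cyclic subgroup of order d is generated by each of its φ(d) elements of order d, so the cyclic subgroups of order d number (#elements of order d)/φ(d).
Cyclic subgroups by order — order 1: 1; order 2: 3; order 3: 4.
Total: 8.

8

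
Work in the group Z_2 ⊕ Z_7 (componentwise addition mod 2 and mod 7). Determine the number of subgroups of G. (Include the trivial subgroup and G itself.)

|G| = 14, so by Lagrange every subgroup order divides 14. Divisors: 1, 2, 7, 14.
Subgroups by order — order 1: 1; order 2: 1; order 7: 1; order 14: 1.
Total: 1 + 1 + 1 + 1 = 4.

4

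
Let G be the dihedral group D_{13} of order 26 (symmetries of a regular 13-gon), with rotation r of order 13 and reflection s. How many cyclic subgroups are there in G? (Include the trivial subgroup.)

15

Group the elements of G by the cyclic subgroup they generate; each cyclic subgroup of order d accounts for φ(d) elements.
Cyclic subgroups by order — order 1: 1; order 2: 13; order 13: 1.
Total: 15.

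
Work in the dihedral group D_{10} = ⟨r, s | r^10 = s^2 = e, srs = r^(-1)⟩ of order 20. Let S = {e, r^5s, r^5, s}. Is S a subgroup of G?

Yes

|S| = 4 divides |G| = 20, consistent with Lagrange.
S contains the identity, every element's inverse is in S, and S is closed under ·: it is a subgroup.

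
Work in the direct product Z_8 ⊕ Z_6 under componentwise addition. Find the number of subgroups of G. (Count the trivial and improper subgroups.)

|G| = 48, so by Lagrange every subgroup order divides 48. Divisors: 1, 2, 3, 4, 6, 8, 12, 16, 24, 48.
Subgroups by order — order 1: 1; order 2: 3; order 3: 1; order 4: 3; order 6: 3; order 8: 3; order 12: 3; order 16: 1; order 24: 3; order 48: 1.
Total: 1 + 3 + 1 + 3 + 3 + 3 + 3 + 1 + 3 + 1 = 22.

22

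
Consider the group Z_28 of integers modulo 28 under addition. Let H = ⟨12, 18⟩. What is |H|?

|⟨12⟩| = 7 and |⟨18⟩| = 14, so |H| is a multiple of lcm(7, 14) = 14 and divides |G| = 28.
Closing under the operation: H = {0, 2, 4, 6, 8, 10, 12, 14, 16, 18, 20, 22, 24, 26}, so |H| = 14.

14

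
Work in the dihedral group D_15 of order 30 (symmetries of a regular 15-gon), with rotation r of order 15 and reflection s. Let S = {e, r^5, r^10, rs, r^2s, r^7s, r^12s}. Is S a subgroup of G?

|S| = 7 does not divide |G| = 30, so by Lagrange S is not a subgroup.

No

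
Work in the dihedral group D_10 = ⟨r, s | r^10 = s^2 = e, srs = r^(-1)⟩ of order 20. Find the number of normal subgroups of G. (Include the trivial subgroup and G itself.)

G has 22 subgroups. Checking conjugation-invariance by order — order 1: 1/1 normal; order 2: 1/11 normal; order 4: 0/5 normal; order 5: 1/1 normal; order 10: 3/3 normal; order 20: 1/1 normal.
Total normal subgroups: 7.

7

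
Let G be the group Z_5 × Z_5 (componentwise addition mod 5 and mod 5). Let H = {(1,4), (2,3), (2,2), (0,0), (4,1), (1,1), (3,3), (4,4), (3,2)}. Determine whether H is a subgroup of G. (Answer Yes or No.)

No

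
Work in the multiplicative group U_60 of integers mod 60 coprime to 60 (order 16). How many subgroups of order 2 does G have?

|G| = 16 and 2 | 16, so subgroups of order 2 are possible by Lagrange.
The subgroups of order 2 are: {1, 11}; {1, 19}; {1, 29}; {1, 31}; … (7 in all).
So G has 7 subgroups of order 2.

7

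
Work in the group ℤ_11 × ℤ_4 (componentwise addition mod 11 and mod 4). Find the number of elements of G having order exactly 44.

20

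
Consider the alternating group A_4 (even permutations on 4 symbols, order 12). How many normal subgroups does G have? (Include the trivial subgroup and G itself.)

3

G has 10 subgroups. Checking conjugation-invariance by order — order 1: 1/1 normal; order 2: 0/3 normal; order 3: 0/4 normal; order 4: 1/1 normal; order 12: 1/1 normal.
Total normal subgroups: 3.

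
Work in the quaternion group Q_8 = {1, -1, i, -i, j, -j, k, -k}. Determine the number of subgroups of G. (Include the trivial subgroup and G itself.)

6

|G| = 8, so by Lagrange every subgroup order divides 8. Divisors: 1, 2, 4, 8.
Subgroups by order — order 1: 1; order 2: 1; order 4: 3; order 8: 1.
Total: 1 + 1 + 3 + 1 = 6.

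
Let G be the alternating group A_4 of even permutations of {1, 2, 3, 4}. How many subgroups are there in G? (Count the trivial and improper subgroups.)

|G| = 12, so by Lagrange every subgroup order divides 12. Divisors: 1, 2, 3, 4, 6, 12.
Subgroups by order — order 1: 1; order 2: 3; order 3: 4; order 4: 1; order 6: 0; order 12: 1.
Total: 1 + 3 + 4 + 1 + 0 + 1 = 10.

10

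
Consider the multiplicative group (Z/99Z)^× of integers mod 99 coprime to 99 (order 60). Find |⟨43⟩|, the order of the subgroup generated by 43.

Compute successive powers of 43 mod 99: 43, 67, 10, 34, 76, 1; 43^6 ≡ 1 (mod 99).
So |⟨43⟩| = 6.

6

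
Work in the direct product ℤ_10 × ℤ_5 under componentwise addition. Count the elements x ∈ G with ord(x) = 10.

An element (a,b) has order lcm(ord(a), ord(b)); count pairs with lcm equal to 10.
Enumerating gives 24 such elements.

24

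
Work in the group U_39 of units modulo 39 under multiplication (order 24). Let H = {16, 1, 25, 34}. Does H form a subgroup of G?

No

34 ∈ H but its inverse 31 ∉ H, so H is not a subgroup.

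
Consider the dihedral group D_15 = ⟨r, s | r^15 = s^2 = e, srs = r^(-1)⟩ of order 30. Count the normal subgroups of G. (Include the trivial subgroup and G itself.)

G has 28 subgroups. Checking conjugation-invariance by order — order 1: 1/1 normal; order 2: 0/15 normal; order 3: 1/1 normal; order 5: 1/1 normal; order 6: 0/5 normal; order 10: 0/3 normal; order 15: 1/1 normal; order 30: 1/1 normal.
Total normal subgroups: 5.

5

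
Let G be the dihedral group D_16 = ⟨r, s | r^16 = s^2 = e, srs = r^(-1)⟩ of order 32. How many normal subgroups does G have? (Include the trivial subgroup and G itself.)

8

G has 36 subgroups. Checking conjugation-invariance by order — order 1: 1/1 normal; order 2: 1/17 normal; order 4: 1/9 normal; order 8: 1/5 normal; order 16: 3/3 normal; order 32: 1/1 normal.
Total normal subgroups: 8.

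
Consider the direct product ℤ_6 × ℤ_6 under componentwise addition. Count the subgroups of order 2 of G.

|G| = 36 and 2 | 36, so subgroups of order 2 are possible by Lagrange.
The subgroups of order 2 are: {(0,0), (0,3)}; {(0,0), (3,0)}; {(0,0), (3,3)}.
So G has 3 subgroups of order 2.

3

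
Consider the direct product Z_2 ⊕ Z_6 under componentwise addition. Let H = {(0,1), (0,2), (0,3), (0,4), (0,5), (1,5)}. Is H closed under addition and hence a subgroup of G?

The identity (0,0) ∉ H, so H is not a subgroup.

No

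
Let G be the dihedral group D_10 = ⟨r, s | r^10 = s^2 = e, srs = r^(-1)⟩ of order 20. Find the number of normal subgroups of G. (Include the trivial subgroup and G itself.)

G has 22 subgroups. Checking conjugation-invariance by order — order 1: 1/1 normal; order 2: 1/11 normal; order 4: 0/5 normal; order 5: 1/1 normal; order 10: 3/3 normal; order 20: 1/1 normal.
Total normal subgroups: 7.

7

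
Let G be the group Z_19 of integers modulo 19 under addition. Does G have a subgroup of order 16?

16 does not divide |G| = 19, so by Lagrange no subgroup of order 16 exists.

No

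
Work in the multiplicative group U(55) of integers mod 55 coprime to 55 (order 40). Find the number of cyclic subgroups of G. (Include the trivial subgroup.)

12

A cyclic subgroup of order d is generated by each of its φ(d) elements of order d, so the cyclic subgroups of order d number (#elements of order d)/φ(d).
Cyclic subgroups by order — order 1: 1; order 2: 3; order 4: 2; order 5: 1; order 10: 3; order 20: 2.
Total: 12.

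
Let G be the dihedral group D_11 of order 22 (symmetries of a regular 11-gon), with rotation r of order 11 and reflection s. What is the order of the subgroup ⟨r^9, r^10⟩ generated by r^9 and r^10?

|⟨r^9⟩| = 11 and |⟨r^10⟩| = 11, so |H| is a multiple of lcm(11, 11) = 11 and divides |G| = 22.
Closing under the operation: H = {e, r, r^2, r^3, r^4, r^5, r^6, r^7, r^8, r^9, r^10}, so |H| = 11.

11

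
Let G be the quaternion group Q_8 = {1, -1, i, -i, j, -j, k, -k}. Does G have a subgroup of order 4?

Yes

4 | 8. A subgroup of order 4 is {1, -1, i, -i}.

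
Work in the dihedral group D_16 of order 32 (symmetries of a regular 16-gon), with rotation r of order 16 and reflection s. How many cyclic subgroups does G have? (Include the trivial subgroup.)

Each element a generates a cyclic subgroup ⟨a⟩; distinct elements may generate the same one (a cyclic group of order d has φ(d) generators).
Cyclic subgroups by order — order 1: 1; order 2: 17; order 4: 1; order 8: 1; order 16: 1.
Total: 21.

21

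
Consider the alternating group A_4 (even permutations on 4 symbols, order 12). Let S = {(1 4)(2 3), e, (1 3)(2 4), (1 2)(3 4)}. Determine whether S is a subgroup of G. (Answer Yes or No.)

|S| = 4 divides |G| = 12, consistent with Lagrange.
S contains the identity, every element's inverse is in S, and S is closed under ∘: it is a subgroup.

Yes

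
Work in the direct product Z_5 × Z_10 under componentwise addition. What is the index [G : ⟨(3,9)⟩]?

5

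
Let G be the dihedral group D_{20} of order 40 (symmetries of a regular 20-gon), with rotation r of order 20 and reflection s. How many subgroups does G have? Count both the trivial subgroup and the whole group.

|G| = 40, so by Lagrange every subgroup order divides 40. Divisors: 1, 2, 4, 5, 8, 10, 20, 40.
Subgroups by order — order 1: 1; order 2: 21; order 4: 11; order 5: 1; order 8: 5; order 10: 5; order 20: 3; order 40: 1.
Total: 1 + 21 + 11 + 1 + 5 + 5 + 3 + 1 = 48.

48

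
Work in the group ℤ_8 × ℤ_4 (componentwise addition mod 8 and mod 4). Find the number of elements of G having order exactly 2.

3

An element (a,b) has order lcm(ord(a), ord(b)); count pairs with lcm equal to 2.
Enumerating gives 3 such elements.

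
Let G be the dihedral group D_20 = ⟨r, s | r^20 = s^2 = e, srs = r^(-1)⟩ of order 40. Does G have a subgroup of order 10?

10 | 40. A subgroup of order 10 is {e, r^2, r^4, r^6, r^8, r^10, r^12, r^14, r^16, r^18}.

Yes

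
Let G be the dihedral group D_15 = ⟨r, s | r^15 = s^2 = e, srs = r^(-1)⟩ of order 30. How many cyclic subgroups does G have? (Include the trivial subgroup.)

Each element a generates a cyclic subgroup ⟨a⟩; distinct elements may generate the same one (a cyclic group of order d has φ(d) generators).
Cyclic subgroups by order — order 1: 1; order 2: 15; order 3: 1; order 5: 1; order 15: 1.
Total: 19.

19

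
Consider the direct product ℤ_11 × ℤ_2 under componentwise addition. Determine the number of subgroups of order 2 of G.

|G| = 22 and 2 | 22, so subgroups of order 2 are possible by Lagrange.
The subgroups of order 2 are: {(0,0), (0,1)}.
So G has 1 subgroup of order 2.

1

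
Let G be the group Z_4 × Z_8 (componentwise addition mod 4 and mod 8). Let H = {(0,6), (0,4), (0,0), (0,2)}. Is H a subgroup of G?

|H| = 4 divides |G| = 32, consistent with Lagrange.
H contains the identity, every element's inverse is in H, and H is closed under +: it is a subgroup.
In fact H = ⟨(0,2)⟩.

Yes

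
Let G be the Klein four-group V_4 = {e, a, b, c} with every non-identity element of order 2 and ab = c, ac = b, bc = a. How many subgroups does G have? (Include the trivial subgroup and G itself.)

5

|G| = 4, so by Lagrange every subgroup order divides 4. Divisors: 1, 2, 4.
Subgroups by order — order 1: 1; order 2: 3; order 4: 1.
Total: 1 + 3 + 1 = 5.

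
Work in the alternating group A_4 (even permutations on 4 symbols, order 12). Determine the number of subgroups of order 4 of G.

1

|G| = 12 and 4 | 12, so subgroups of order 4 are possible by Lagrange.
The subgroups of order 4 are: {e, (1 2)(3 4), (1 3)(2 4), (1 4)(2 3)}.
So G has 1 subgroup of order 4.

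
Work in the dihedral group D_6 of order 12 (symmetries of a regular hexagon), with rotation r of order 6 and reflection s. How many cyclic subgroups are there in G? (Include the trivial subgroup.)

Group the elements of G by the cyclic subgroup they generate; each cyclic subgroup of order d accounts for φ(d) elements.
Cyclic subgroups by order — order 1: 1; order 2: 7; order 3: 1; order 6: 1.
Total: 10.

10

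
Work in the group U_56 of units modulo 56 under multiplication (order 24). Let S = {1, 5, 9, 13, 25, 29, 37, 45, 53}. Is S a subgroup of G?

|S| = 9 does not divide |G| = 24, so by Lagrange S is not a subgroup.

No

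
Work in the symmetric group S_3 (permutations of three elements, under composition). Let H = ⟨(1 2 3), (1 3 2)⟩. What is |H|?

3

|⟨(1 2 3)⟩| = 3 and |⟨(1 3 2)⟩| = 3, so |H| is a multiple of lcm(3, 3) = 3 and divides |G| = 6.
Closing under the operation: H = {e, (1 2 3), (1 3 2)}, so |H| = 3.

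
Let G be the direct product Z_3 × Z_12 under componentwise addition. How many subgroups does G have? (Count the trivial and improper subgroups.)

|G| = 36, so by Lagrange every subgroup order divides 36. Divisors: 1, 2, 3, 4, 6, 9, 12, 18, 36.
Subgroups by order — order 1: 1; order 2: 1; order 3: 4; order 4: 1; order 6: 4; order 9: 1; order 12: 4; order 18: 1; order 36: 1.
Total: 1 + 1 + 4 + 1 + 4 + 1 + 4 + 1 + 1 = 18.

18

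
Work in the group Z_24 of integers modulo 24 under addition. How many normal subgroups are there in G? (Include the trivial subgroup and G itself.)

G is abelian, so every subgroup is normal.
G has 8 subgroups in total, hence 8 normal subgroups.

8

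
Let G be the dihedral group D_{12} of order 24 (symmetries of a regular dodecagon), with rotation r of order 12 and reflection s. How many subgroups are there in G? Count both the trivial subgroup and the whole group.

|G| = 24, so by Lagrange every subgroup order divides 24. Divisors: 1, 2, 3, 4, 6, 8, 12, 24.
Subgroups by order — order 1: 1; order 2: 13; order 3: 1; order 4: 7; order 6: 5; order 8: 3; order 12: 3; order 24: 1.
Total: 1 + 13 + 1 + 7 + 5 + 3 + 3 + 1 = 34.

34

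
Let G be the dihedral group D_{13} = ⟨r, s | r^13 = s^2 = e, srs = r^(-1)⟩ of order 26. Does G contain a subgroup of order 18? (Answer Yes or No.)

No

18 does not divide |G| = 26, so by Lagrange no subgroup of order 18 exists.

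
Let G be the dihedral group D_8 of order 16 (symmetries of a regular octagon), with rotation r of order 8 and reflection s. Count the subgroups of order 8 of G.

3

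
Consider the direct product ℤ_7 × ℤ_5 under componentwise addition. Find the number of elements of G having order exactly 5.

4

An element (a,b) has order lcm(ord(a), ord(b)); count pairs with lcm equal to 5.
Enumerating gives 4 such elements.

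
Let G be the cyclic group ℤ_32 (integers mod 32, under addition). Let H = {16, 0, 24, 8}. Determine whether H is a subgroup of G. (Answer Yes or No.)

Yes

|H| = 4 divides |G| = 32, consistent with Lagrange.
H contains the identity, every element's inverse is in H, and H is closed under +: it is a subgroup.
In fact H = ⟨8⟩.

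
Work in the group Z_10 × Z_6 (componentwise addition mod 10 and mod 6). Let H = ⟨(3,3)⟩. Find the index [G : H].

6

|⟨(3,3)⟩| = 10 and |G| = 60.
By Lagrange, [G : H] = |G|/|H| = 60/10 = 6.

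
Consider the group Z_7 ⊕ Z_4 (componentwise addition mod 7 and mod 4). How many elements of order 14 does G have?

6

An element (a,b) has order lcm(ord(a), ord(b)); count pairs with lcm equal to 14.
Enumerating gives 6 such elements.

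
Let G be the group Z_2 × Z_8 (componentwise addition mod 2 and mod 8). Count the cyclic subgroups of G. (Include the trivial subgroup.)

Each element a generates a cyclic subgroup ⟨a⟩; distinct elements may generate the same one (a cyclic group of order d has φ(d) generators).
Cyclic subgroups by order — order 1: 1; order 2: 3; order 4: 2; order 8: 2.
Total: 8.

8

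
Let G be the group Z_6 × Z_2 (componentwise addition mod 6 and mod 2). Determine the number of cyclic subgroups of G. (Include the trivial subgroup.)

8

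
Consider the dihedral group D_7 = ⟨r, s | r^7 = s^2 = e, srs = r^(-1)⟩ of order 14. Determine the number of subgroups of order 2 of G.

|G| = 14 and 2 | 14, so subgroups of order 2 are possible by Lagrange.
The subgroups of order 2 are: {e, r^2s}; {e, r^3s}; {e, r^4s}; {e, r^5s}; … (7 in all).
So G has 7 subgroups of order 2.

7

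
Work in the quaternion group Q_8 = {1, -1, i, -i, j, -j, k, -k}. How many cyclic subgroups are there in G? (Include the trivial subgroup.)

Group the elements of G by the cyclic subgroup they generate; each cyclic subgroup of order d accounts for φ(d) elements.
Cyclic subgroups by order — order 1: 1; order 2: 1; order 4: 3.
Total: 5.

5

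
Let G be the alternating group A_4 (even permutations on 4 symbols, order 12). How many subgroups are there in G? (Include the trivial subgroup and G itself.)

|G| = 12, so by Lagrange every subgroup order divides 12. Divisors: 1, 2, 3, 4, 6, 12.
Subgroups by order — order 1: 1; order 2: 3; order 3: 4; order 4: 1; order 6: 0; order 12: 1.
Total: 1 + 3 + 4 + 1 + 0 + 1 = 10.

10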